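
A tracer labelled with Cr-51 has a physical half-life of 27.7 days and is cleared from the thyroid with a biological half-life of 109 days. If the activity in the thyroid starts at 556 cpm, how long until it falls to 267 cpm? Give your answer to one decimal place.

23.4 days

1/t_eff = 1/t_phys + 1/t_biol = 1/27.7 + 1/109 = 0.045275 per day.
t_eff = 27.7 × 109 / (27.7 + 109) ≈ 22.087 days.
n = log₂(556/267) ≈ 1.0582; t = 1.0582 × 22.087 ≈ 23.374 days.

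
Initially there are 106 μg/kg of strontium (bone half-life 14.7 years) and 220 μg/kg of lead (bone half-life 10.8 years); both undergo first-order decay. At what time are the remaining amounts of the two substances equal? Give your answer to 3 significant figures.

Set 106·(1/2)^(t/14.7) = 220·(1/2)^(t/10.8).
Taking log₂: log₂(106/220) = t·(1/14.7 − 1/10.8).
log₂(0.48182) = -1.0534; 1/14.7 − 1/10.8 = -0.024565.
t = -1.0534 / -0.024565 ≈ 42.883 years.

42.9 years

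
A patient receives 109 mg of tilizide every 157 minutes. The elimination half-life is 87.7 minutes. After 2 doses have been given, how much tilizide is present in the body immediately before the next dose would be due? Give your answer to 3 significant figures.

40.6 mg

The 2 doses were given 314, 157 minutes ago.
Total = 109·(1/2)^(314/87.7) + 109·(1/2)^(157/87.7)
      = 9.1122 + 31.516 ≈ 40.628 mg.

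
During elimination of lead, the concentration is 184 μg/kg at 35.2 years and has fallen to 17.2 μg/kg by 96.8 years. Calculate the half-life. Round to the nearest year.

18 years

Over Δt = 96.8 − 35.2 = 61.6 years, the level fell by a factor of 184/17.2 ≈ 10.698.
n = log₂(10.698) ≈ 3.4192 half-lives, so t½ = 61.6/3.4192 ≈ 18.016 years.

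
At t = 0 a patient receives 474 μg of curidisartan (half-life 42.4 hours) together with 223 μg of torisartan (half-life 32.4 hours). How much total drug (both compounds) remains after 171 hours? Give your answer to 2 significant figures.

curidisartan: 474 × (1/2)^(171/42.4) = 474 × (1/2)^4.033 ≈ 28.955 μg.
torisartan: 223 × (1/2)^(171/32.4) = 223 × (1/2)^5.2778 ≈ 5.7482 μg.
Total = 28.955 + 5.7482 ≈ 34.703 μg.

35 μg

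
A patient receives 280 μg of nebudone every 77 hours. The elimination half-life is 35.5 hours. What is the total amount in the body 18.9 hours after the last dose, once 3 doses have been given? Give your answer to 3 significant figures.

The 3 doses were given 172.9, 95.9, 18.9 hours ago.
Total = 280·(1/2)^(172.9/35.5) + 280·(1/2)^(95.9/35.5) + 280·(1/2)^(18.9/35.5)
      = 9.5723 + 43.048 + 193.59 ≈ 246.21 μg.

246 μg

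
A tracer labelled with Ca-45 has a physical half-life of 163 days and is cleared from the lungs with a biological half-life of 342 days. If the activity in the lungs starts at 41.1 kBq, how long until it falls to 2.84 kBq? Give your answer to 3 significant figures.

426 days

1/t_eff = 1/t_phys + 1/t_biol = 1/163 + 1/342 = 0.0090589 per day.
t_eff = 163 × 342 / (163 + 342) ≈ 110.39 days.
n = log₂(41.1/2.84) ≈ 3.8552; t = 3.8552 × 110.39 ≈ 425.57 days.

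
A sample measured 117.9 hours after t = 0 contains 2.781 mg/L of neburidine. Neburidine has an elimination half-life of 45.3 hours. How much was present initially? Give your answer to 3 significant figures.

Number of half-lives elapsed: n = 117.9/45.3 ≈ 2.6026.
A₀ = A × 2^n = 2.781 × 2^2.6026 = 2.781 × 6.074 ≈ 16.892 mg/L.

16.9 mg/L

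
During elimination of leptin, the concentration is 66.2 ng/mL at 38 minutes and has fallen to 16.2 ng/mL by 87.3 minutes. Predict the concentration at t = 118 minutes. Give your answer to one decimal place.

Over Δt = 87.3 − 38 = 49.3 minutes, the level fell by a factor of 66.2/16.2 ≈ 4.0864.
n = log₂(4.0864) ≈ 2.0308 half-lives, so t½ = 49.3/2.0308 ≈ 24.276 minutes.
From t = 87.3 to t = 118: 16.2 × (1/2)^((118−87.3)/24.276) ≈ 6.7425 ng/mL.

6.7 ng/mL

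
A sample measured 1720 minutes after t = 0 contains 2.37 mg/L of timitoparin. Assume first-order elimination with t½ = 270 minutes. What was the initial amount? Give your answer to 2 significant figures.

200 mg/L

Number of half-lives elapsed: n = 1720/270 ≈ 6.3704.
A₀ = A × 2^n = 2.37 × 2^6.3704 = 2.37 × 82.732 ≈ 196.07 mg/L.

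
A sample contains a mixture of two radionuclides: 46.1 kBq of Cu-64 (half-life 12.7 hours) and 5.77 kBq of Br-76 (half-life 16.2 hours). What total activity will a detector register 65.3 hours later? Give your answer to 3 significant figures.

Cu-64: 46.1 × (1/2)^(65.3/12.7) = 46.1 × (1/2)^5.1417 ≈ 1.3058 kBq.
Br-76: 5.77 × (1/2)^(65.3/16.2) = 5.77 × (1/2)^4.0309 ≈ 0.35299 kBq.
Total = 1.3058 + 0.35299 ≈ 1.6588 kBq.

1.66 kBq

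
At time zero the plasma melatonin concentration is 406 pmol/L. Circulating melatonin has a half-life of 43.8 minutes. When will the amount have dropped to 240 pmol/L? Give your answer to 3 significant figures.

Fraction remaining = 240/406 ≈ 0.59113.
n = log₂(406/240) = ln(1.6917)/ln 2 ≈ 0.75845 half-lives.
t = n × t½ = 0.75845 × 43.8 ≈ 33.22 minutes.

33.2 minutes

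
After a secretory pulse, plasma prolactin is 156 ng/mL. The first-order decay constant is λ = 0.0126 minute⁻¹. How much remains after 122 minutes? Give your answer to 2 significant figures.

34 ng/mL

t½ = ln 2 / λ = 0.69315 / 0.0126 ≈ 55.012 minutes.
Number of half-lives: n = 122/55.012 ≈ 2.2177.
Remaining = 156 × (1/2)^2.2177 = 156 × 0.21498 ≈ 33.537 ng/mL.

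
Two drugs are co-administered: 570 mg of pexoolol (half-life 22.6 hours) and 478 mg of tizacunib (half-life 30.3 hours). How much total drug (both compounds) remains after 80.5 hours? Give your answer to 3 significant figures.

pexoolol: 570 × (1/2)^(80.5/22.6) = 570 × (1/2)^3.5619 ≈ 48.264 mg.
tizacunib: 478 × (1/2)^(80.5/30.3) = 478 × (1/2)^2.6568 ≈ 75.799 mg.
Total = 48.264 + 75.799 ≈ 124.06 mg.

124 mg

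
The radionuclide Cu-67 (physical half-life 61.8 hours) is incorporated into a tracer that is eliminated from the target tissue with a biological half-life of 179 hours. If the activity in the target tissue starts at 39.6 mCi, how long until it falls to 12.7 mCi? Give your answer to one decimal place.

75.4 hours

1/t_eff = 1/t_phys + 1/t_biol = 1/61.8 + 1/179 = 0.021768 per hour.
t_eff = 61.8 × 179 / (61.8 + 179) ≈ 45.939 hours.
n = log₂(39.6/12.7) ≈ 1.6407; t = 1.6407 × 45.939 ≈ 75.371 hours.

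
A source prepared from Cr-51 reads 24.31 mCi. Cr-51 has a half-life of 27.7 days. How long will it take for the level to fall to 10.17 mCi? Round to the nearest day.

Fraction remaining = 10.17/24.31 ≈ 0.41835.
n = log₂(24.31/10.17) = ln(2.3904)/ln 2 ≈ 1.2572 half-lives.
t = n × t½ = 1.2572 × 27.7 ≈ 34.825 days.

35 days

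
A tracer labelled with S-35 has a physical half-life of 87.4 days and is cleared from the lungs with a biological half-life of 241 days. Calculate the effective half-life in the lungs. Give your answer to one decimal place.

1/t_eff = 1/t_phys + 1/t_biol = 1/87.4 + 1/241 = 0.015591 per day.
t_eff = 87.4 × 241 / (87.4 + 241) ≈ 64.139 days.

64.1 days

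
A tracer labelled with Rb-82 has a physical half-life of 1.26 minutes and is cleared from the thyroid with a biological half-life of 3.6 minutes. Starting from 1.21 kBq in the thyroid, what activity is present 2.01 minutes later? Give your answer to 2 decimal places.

1/t_eff = 1/t_phys + 1/t_biol = 1/1.26 + 1/3.6 = 1.0714 per minute.
t_eff = 1.26 × 3.6 / (1.26 + 3.6) ≈ 0.93333 minutes.
Remaining = 1.21 × (1/2)^(2.01/0.93333) = 1.21 × (1/2)^2.1536 ≈ 0.27195 kBq.

0.27 kBq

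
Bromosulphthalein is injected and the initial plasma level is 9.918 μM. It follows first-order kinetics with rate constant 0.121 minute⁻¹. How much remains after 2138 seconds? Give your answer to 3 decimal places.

0.133 μM

t½ = ln 2 / k = 0.69315 / 0.121 ≈ 5.7285 minutes.
Convert the elapsed time: 2138 seconds = 35.6333 minutes.
Number of half-lives: n = 35.6333/5.7285 ≈ 6.2204.
Remaining = 9.918 × (1/2)^6.2204 = 9.918 × 0.013412 ≈ 0.13302 μM.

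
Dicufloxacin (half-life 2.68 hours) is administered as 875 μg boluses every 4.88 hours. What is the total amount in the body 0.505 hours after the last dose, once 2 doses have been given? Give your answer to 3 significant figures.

The 2 doses were given 5.385, 0.505 hours ago.
Total = 875·(1/2)^(5.385/2.68) + 875·(1/2)^(0.505/2.68)
      = 217.34 + 767.86 ≈ 985.2 μg.

985 μg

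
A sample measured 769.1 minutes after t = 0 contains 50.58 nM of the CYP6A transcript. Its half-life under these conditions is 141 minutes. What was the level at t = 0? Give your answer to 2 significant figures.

Number of half-lives elapsed: n = 769.1/141 ≈ 5.4546.
A₀ = A × 2^n = 50.58 × 2^5.4546 = 50.58 × 43.853 ≈ 2218.1 nM.

2200 nM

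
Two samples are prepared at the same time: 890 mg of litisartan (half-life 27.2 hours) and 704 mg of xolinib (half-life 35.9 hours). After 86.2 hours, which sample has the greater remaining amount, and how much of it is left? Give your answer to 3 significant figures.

xolinib, 133 mg

litisartan: 890 × (1/2)^3.1691 ≈ 98.944 mg.
xolinib: 704 × (1/2)^2.4011 ≈ 133.28 mg.
Xolinib has more remaining, at ≈ 133.28 mg.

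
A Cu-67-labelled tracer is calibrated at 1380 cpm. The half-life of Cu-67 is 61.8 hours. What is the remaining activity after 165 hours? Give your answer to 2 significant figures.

220 cpm

Number of half-lives: n = 165/61.8 ≈ 2.6699.
Remaining = 1380 × (1/2)^2.6699 = 1380 × 0.15714 ≈ 216.85 cpm.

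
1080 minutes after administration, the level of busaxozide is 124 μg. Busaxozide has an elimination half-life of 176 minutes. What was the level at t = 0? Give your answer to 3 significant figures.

8720 μg

Number of half-lives elapsed: n = 1080/176 ≈ 6.1364.
A₀ = A × 2^n = 124 × 2^6.1364 = 124 × 70.344 ≈ 8722.7 μg.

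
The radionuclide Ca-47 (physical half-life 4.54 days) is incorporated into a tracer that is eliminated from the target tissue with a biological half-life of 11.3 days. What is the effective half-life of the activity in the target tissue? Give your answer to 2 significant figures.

3.2 days

1/t_eff = 1/t_phys + 1/t_biol = 1/4.54 + 1/11.3 = 0.30876 per day.
t_eff = 4.54 × 11.3 / (4.54 + 11.3) ≈ 3.2388 days.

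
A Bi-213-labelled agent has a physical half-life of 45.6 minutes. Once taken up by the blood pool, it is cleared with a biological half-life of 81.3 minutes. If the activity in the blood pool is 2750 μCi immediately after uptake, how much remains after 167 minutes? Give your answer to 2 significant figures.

1/t_eff = 1/t_phys + 1/t_biol = 1/45.6 + 1/81.3 = 0.03423 per minute.
t_eff = 45.6 × 81.3 / (45.6 + 81.3) ≈ 29.214 minutes.
Remaining = 2750 × (1/2)^(167/29.214) = 2750 × (1/2)^5.7164 ≈ 52.303 μCi.

52 μCi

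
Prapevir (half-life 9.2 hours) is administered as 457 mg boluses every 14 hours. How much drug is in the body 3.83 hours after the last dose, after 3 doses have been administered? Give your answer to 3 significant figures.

The 3 doses were given 31.83, 17.83, 3.83 hours ago.
Total = 457·(1/2)^(31.83/9.2) + 457·(1/2)^(17.83/9.2) + 457·(1/2)^(3.83/9.2)
      = 41.535 + 119.26 + 342.45 ≈ 503.25 mg.

503 mg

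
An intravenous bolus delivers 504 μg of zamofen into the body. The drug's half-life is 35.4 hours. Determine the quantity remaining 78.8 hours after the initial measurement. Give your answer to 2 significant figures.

Number of half-lives: n = 78.8/35.4 ≈ 2.226.
Remaining = 504 × (1/2)^2.226 = 504 × 0.21375 ≈ 107.73 μg.

110 μg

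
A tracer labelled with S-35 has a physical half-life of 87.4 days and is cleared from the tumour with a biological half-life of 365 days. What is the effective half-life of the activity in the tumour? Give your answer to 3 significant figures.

1/t_eff = 1/t_phys + 1/t_biol = 1/87.4 + 1/365 = 0.014181 per day.
t_eff = 87.4 × 365 / (87.4 + 365) ≈ 70.515 days.

70.5 days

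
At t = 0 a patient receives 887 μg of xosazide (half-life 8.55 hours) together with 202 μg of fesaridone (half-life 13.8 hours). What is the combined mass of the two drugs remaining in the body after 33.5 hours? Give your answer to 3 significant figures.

xosazide: 887 × (1/2)^(33.5/8.55) = 887 × (1/2)^3.9181 ≈ 58.674 μg.
fesaridone: 202 × (1/2)^(33.5/13.8) = 202 × (1/2)^2.4275 ≈ 37.548 μg.
Total = 58.674 + 37.548 ≈ 96.223 μg.

96.2 μg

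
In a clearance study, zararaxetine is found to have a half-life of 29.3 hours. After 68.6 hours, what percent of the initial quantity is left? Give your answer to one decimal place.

19.7%

n = 68.6/29.3 ≈ 2.3413 half-lives.
Fraction remaining = (1/2)^2.3413 ≈ 0.19733, i.e. 19.733%.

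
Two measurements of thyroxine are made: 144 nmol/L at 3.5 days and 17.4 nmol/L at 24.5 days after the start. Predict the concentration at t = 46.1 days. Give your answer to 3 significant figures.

1.98 nmol/L

Over Δt = 24.5 − 3.5 = 21 days, the level fell by a factor of 144/17.4 ≈ 8.2759.
n = log₂(8.2759) ≈ 3.0489 half-lives, so t½ = 21/3.0489 ≈ 6.8877 days.
From t = 24.5 to t = 46.1: 17.4 × (1/2)^((46.1−24.5)/6.8877) ≈ 1.9793 nmol/L.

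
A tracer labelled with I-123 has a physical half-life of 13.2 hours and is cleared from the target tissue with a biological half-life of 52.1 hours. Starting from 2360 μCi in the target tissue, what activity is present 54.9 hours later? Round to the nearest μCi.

1/t_eff = 1/t_phys + 1/t_biol = 1/13.2 + 1/52.1 = 0.094951 per hour.
t_eff = 13.2 × 52.1 / (13.2 + 52.1) ≈ 10.532 hours.
Remaining = 2360 × (1/2)^(54.9/10.532) = 2360 × (1/2)^5.2128 ≈ 63.635 μCi.

64 μCi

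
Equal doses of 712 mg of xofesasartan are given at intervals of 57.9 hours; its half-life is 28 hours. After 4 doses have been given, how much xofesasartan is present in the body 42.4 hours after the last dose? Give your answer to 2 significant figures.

330 mg

The 4 doses were given 216.1, 158.2, 100.3, 42.4 hours ago.
Total = 712·(1/2)^(216.1/28) + 712·(1/2)^(158.2/28) + 712·(1/2)^(100.3/28) + 712·(1/2)^(42.4/28)
      = 3.382 + 14.179 + 59.449 + 249.25 ≈ 326.26 mg.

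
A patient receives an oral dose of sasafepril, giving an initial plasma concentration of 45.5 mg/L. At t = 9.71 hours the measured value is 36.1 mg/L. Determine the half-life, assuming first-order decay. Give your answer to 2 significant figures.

29 hours

A/A₀ = 36.1/45.5 ≈ 0.79341.
n = log₂(1.2604) ≈ 0.33387 half-lives elapsed in 9.71 hours.
t½ = 9.71/0.33387 ≈ 29.083 hours.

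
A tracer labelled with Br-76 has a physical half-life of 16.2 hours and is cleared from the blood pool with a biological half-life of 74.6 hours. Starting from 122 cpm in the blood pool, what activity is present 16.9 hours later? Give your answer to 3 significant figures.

50.6 cpm

1/t_eff = 1/t_phys + 1/t_biol = 1/16.2 + 1/74.6 = 0.075133 per hour.
t_eff = 16.2 × 74.6 / (16.2 + 74.6) ≈ 13.31 hours.
Remaining = 122 × (1/2)^(16.9/13.31) = 122 × (1/2)^1.2698 ≈ 50.597 cpm.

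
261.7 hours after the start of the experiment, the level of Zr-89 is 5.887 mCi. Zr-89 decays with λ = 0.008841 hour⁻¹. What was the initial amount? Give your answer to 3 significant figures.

59.5 mCi

t½ = ln 2 / λ = 0.69315 / 0.008841 ≈ 78.401 hours.
Number of half-lives elapsed: n = 261.7/78.401 ≈ 3.3379.
A₀ = A × 2^n = 5.887 × 2^3.3379 = 5.887 × 10.112 ≈ 59.527 mCi.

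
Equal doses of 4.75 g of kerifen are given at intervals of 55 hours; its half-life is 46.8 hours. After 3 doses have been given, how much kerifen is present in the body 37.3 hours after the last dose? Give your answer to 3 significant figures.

4.48 g

The 3 doses were given 147.3, 92.3, 37.3 hours ago.
Total = 4.75·(1/2)^(147.3/46.8) + 4.75·(1/2)^(92.3/46.8) + 4.75·(1/2)^(37.3/46.8)
      = 0.53607 + 1.2106 + 2.7338 ≈ 4.4805 g.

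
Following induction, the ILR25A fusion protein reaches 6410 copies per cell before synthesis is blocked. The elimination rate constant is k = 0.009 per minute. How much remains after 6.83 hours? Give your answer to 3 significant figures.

160 copies per cell

t½ = ln 2 / k = 0.69315 / 0.009 ≈ 77.016 minutes.
Convert the elapsed time: 6.83 hours = 409.8 minutes.
Number of half-lives: n = 409.8/77.016 ≈ 5.3209.
Remaining = 6410 × (1/2)^5.3209 = 6410 × 0.025017 ≈ 160.36 copies per cell.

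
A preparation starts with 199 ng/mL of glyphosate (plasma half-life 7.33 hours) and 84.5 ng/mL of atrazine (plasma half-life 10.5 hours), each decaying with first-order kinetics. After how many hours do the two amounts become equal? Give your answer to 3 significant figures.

30.0 hours

Set 199·(1/2)^(t/7.33) = 84.5·(1/2)^(t/10.5).
Taking log₂: log₂(199/84.5) = t·(1/7.33 − 1/10.5).
log₂(2.355) = 1.2357; 1/7.33 − 1/10.5 = 0.041188.
t = 1.2357 / 0.041188 ≈ 30.003 hours.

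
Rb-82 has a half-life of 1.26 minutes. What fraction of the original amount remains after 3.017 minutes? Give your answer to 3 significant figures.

n = 3.017/1.26 ≈ 2.3944 half-lives.
Fraction remaining = (1/2)^2.3944 ≈ 0.1902.

0.190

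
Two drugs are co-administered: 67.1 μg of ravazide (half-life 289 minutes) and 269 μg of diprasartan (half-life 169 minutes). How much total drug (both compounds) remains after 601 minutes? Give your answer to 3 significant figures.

38.7 μg

ravazide: 67.1 × (1/2)^(601/289) = 67.1 × (1/2)^2.0796 ≈ 15.875 μg.
diprasartan: 269 × (1/2)^(601/169) = 269 × (1/2)^3.5562 ≈ 22.868 μg.
Total = 15.875 + 22.868 ≈ 38.743 μg.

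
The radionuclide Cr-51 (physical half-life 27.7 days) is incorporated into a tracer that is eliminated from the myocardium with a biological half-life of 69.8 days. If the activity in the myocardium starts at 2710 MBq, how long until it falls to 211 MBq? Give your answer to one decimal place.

73.0 days

1/t_eff = 1/t_phys + 1/t_biol = 1/27.7 + 1/69.8 = 0.050428 per day.
t_eff = 27.7 × 69.8 / (27.7 + 69.8) ≈ 19.83 days.
n = log₂(2710/211) ≈ 3.683; t = 3.683 × 19.83 ≈ 73.035 days.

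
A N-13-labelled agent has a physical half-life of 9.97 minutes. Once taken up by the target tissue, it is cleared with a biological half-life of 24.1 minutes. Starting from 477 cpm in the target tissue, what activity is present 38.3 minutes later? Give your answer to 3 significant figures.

11.1 cpm

1/t_eff = 1/t_phys + 1/t_biol = 1/9.97 + 1/24.1 = 0.14179 per minute.
t_eff = 9.97 × 24.1 / (9.97 + 24.1) ≈ 7.0525 minutes.
Remaining = 477 × (1/2)^(38.3/7.0525) = 477 × (1/2)^5.4307 ≈ 11.059 cpm.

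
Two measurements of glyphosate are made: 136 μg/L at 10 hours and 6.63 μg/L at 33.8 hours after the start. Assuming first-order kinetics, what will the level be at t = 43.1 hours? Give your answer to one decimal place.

Over Δt = 33.8 − 10 = 23.8 hours, the level fell by a factor of 136/6.63 ≈ 20.513.
n = log₂(20.513) ≈ 4.3585 half-lives, so t½ = 23.8/4.3585 ≈ 5.4607 hours.
From t = 33.8 to t = 43.1: 6.63 × (1/2)^((43.1−33.8)/5.4607) ≈ 2.0363 μg/L.

2.0 μg/L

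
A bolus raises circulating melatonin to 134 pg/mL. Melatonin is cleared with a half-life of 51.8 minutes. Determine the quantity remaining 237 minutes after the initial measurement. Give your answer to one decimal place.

5.6 pg/mL

Number of half-lives: n = 237/51.8 ≈ 4.5753.
Remaining = 134 × (1/2)^4.5753 = 134 × 0.041947 ≈ 5.6209 pg/mL.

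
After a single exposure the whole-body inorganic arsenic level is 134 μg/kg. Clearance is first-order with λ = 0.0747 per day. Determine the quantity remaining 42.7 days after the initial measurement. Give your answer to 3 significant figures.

5.52 μg/kg

t½ = ln 2 / λ = 0.69315 / 0.0747 ≈ 9.2791 days.
Number of half-lives: n = 42.7/9.2791 ≈ 4.6017.
Remaining = 134 × (1/2)^4.6017 = 134 × 0.041185 ≈ 5.5187 μg/kg.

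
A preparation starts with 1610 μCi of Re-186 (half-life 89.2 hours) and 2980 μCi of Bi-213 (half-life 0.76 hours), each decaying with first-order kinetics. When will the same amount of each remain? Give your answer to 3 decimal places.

Set 1610·(1/2)^(t/89.2) = 2980·(1/2)^(t/0.76).
Taking log₂: log₂(1610/2980) = t·(1/89.2 − 1/0.76).
log₂(0.54027) = -0.88825; 1/89.2 − 1/0.76 = -1.3046.
t = -0.88825 / -1.3046 ≈ 0.68087 hours.

0.681 hours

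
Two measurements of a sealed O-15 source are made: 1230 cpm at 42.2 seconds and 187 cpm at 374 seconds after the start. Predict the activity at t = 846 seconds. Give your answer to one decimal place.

Over Δt = 374 − 42.2 = 331.8 seconds, the level fell by a factor of 1230/187 ≈ 6.5775.
n = log₂(6.5775) ≈ 2.7175 half-lives, so t½ = 331.8/2.7175 ≈ 122.1 seconds.
From t = 374 to t = 846: 187 × (1/2)^((846−374)/122.1) ≈ 12.827 cpm.

12.8 cpm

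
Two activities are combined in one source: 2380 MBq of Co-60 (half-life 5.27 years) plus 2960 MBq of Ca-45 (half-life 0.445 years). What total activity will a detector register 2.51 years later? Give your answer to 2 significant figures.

Co-60: 2380 × (1/2)^(2.51/5.27) = 2380 × (1/2)^0.47628 ≈ 1710.8 MBq.
Ca-45: 2960 × (1/2)^(2.51/0.445) = 2960 × (1/2)^5.6404 ≈ 59.34 MBq.
Total = 1710.8 + 59.34 ≈ 1770.2 MBq.

1800 MBq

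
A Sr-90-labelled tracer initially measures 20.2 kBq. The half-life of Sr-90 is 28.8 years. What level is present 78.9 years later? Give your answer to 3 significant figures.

Number of half-lives: n = 78.9/28.8 ≈ 2.7396.
Remaining = 20.2 × (1/2)^2.7396 = 20.2 × 0.14973 ≈ 3.0245 kBq.

3.02 kBq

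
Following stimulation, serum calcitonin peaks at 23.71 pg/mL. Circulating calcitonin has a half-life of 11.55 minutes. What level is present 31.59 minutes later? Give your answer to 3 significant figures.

3.56 pg/mL

Number of half-lives: n = 31.59/11.55 ≈ 2.7351.
Remaining = 23.71 × (1/2)^2.7351 = 23.71 × 0.1502 ≈ 3.5612 pg/mL.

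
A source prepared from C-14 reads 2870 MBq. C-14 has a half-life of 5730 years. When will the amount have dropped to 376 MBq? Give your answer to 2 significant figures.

17000 years

Fraction remaining = 376/2870 ≈ 0.13101.
n = log₂(2870/376) = ln(7.633)/ln 2 ≈ 2.9322 half-lives.
t = n × t½ = 2.9322 × 5730 ≈ 16802 years.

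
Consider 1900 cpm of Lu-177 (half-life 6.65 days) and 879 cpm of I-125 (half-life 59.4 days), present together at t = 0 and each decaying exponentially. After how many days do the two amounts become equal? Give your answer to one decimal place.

Set 1900·(1/2)^(t/6.65) = 879·(1/2)^(t/59.4).
Taking log₂: log₂(1900/879) = t·(1/6.65 − 1/59.4).
log₂(2.1615) = 1.1121; 1/6.65 − 1/59.4 = 0.13354.
t = 1.1121 / 0.13354 ≈ 8.3275 days.

8.3 days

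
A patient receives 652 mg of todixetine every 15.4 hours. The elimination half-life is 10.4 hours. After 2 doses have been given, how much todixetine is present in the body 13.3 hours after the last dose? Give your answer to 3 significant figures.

The 2 doses were given 28.7, 13.3 hours ago.
Total = 652·(1/2)^(28.7/10.4) + 652·(1/2)^(13.3/10.4)
      = 96.277 + 268.71 ≈ 364.98 mg.

365 mg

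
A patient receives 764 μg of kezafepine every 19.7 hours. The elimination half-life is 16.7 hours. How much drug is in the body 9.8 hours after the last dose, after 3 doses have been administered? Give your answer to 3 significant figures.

832 μg

The 3 doses were given 49.2, 29.5, 9.8 hours ago.
Total = 764·(1/2)^(49.2/16.7) + 764·(1/2)^(29.5/16.7) + 764·(1/2)^(9.8/16.7)
      = 99.135 + 224.56 + 508.68 ≈ 832.37 μg.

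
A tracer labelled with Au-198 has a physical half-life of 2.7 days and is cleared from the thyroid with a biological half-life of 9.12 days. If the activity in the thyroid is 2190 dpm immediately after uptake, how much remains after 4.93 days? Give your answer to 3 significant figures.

425 dpm

1/t_eff = 1/t_phys + 1/t_biol = 1/2.7 + 1/9.12 = 0.48002 per day.
t_eff = 2.7 × 9.12 / (2.7 + 9.12) ≈ 2.0832 days.
Remaining = 2190 × (1/2)^(4.93/2.0832) = 2190 × (1/2)^2.3665 ≈ 424.68 dpm.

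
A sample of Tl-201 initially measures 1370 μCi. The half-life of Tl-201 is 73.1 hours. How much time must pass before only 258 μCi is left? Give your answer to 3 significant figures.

176 hours

Fraction remaining = 258/1370 ≈ 0.18832.
n = log₂(1370/258) = ln(5.3101)/ln 2 ≈ 2.4087 half-lives.
t = n × t½ = 2.4087 × 73.1 ≈ 176.08 hours.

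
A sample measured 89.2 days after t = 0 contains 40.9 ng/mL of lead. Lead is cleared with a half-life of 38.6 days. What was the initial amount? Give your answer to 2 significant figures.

200 ng/mL

Number of half-lives elapsed: n = 89.2/38.6 ≈ 2.3109.
A₀ = A × 2^n = 40.9 × 2^2.3109 = 40.9 × 4.9619 ≈ 202.94 ng/mL.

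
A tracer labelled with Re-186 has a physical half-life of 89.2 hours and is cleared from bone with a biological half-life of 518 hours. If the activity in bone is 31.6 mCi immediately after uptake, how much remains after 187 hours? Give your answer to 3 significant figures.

1/t_eff = 1/t_phys + 1/t_biol = 1/89.2 + 1/518 = 0.013141 per hour.
t_eff = 89.2 × 518 / (89.2 + 518) ≈ 76.096 hours.
Remaining = 31.6 × (1/2)^(187/76.096) = 31.6 × (1/2)^2.4574 ≈ 5.7535 mCi.

5.75 mCi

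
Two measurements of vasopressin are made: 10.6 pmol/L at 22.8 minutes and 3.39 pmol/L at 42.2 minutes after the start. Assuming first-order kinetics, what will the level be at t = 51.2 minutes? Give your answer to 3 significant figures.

Over Δt = 42.2 − 22.8 = 19.4 minutes, the level fell by a factor of 10.6/3.39 ≈ 3.1268.
n = log₂(3.1268) ≈ 1.6447 half-lives, so t½ = 19.4/1.6447 ≈ 11.795 minutes.
From t = 42.2 to t = 51.2: 3.39 × (1/2)^((51.2−42.2)/11.795) ≈ 1.9976 pmol/L.

2.00 pmol/L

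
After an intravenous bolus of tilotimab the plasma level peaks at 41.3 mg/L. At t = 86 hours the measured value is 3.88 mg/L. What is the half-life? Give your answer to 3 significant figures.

25.2 hours

A/A₀ = 3.88/41.3 ≈ 0.093947.
n = log₂(10.644) ≈ 3.412 half-lives elapsed in 86 hours.
t½ = 86/3.412 ≈ 25.205 hours.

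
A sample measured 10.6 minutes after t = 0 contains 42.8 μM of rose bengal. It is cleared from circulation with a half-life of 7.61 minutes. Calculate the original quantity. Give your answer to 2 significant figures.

110 μM

Number of half-lives elapsed: n = 10.6/7.61 ≈ 1.3929.
A₀ = A × 2^n = 42.8 × 2^1.3929 = 42.8 × 2.6261 ≈ 112.4 μM.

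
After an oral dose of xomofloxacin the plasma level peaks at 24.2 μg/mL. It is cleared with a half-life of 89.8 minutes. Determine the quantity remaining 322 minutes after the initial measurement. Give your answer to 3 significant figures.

2.02 μg/mL

Number of half-lives: n = 322/89.8 ≈ 3.5857.
Remaining = 24.2 × (1/2)^3.5857 = 24.2 × 0.083288 ≈ 2.0156 μg/mL.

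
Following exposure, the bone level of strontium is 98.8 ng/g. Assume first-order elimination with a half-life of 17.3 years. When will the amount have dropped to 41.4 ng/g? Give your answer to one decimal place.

21.7 years

Fraction remaining = 41.4/98.8 ≈ 0.41903.
n = log₂(98.8/41.4) = ln(2.3865)/ln 2 ≈ 1.2549 half-lives.
t = n × t½ = 1.2549 × 17.3 ≈ 21.709 years.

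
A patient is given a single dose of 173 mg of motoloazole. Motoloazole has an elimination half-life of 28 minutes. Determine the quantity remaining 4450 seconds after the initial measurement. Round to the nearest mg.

Convert the elapsed time: 4450 seconds = 74.1667 minutes.
Number of half-lives: n = 74.1667/28 ≈ 2.6488.
Remaining = 173 × (1/2)^2.6488 = 173 × 0.15945 ≈ 27.585 mg.

28 mg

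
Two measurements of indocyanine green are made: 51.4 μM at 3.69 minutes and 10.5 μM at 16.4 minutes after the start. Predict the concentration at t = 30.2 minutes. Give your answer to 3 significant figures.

1.87 μM

Over Δt = 16.4 − 3.69 = 12.71 minutes, the level fell by a factor of 51.4/10.5 ≈ 4.8952.
n = log₂(4.8952) ≈ 2.2914 half-lives, so t½ = 12.71/2.2914 ≈ 5.5469 minutes.
From t = 16.4 to t = 30.2: 10.5 × (1/2)^((30.2−16.4)/5.5469) ≈ 1.8718 μM.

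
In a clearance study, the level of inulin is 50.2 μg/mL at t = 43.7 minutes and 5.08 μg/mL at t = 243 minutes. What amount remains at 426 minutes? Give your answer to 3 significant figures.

0.620 μg/mL

Over Δt = 243 − 43.7 = 199.3 minutes, the level fell by a factor of 50.2/5.08 ≈ 9.8819.
n = log₂(9.8819) ≈ 3.3048 half-lives, so t½ = 199.3/3.3048 ≈ 60.306 minutes.
From t = 243 to t = 426: 5.08 × (1/2)^((426−243)/60.306) ≈ 0.61999 μg/mL.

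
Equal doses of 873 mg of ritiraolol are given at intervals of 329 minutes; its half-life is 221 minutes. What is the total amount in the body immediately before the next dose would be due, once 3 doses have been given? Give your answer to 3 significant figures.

461 mg

The 3 doses were given 987, 658, 329 minutes ago.
Total = 873·(1/2)^(987/221) + 873·(1/2)^(658/221) + 873·(1/2)^(329/221)
      = 39.5 + 110.85 + 311.08 ≈ 461.43 mg.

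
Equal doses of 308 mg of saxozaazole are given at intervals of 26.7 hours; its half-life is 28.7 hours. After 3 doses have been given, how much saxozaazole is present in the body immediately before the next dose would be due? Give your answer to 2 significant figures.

290 mg

The 3 doses were given 80.1, 53.4, 26.7 hours ago.
Total = 308·(1/2)^(80.1/28.7) + 308·(1/2)^(53.4/28.7) + 308·(1/2)^(26.7/28.7)
      = 44.503 + 84.81 + 161.62 ≈ 290.93 mg.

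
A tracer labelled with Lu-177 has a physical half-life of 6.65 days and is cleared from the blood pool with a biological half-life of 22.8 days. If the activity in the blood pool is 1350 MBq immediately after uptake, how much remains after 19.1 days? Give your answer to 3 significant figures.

1/t_eff = 1/t_phys + 1/t_biol = 1/6.65 + 1/22.8 = 0.19424 per day.
t_eff = 6.65 × 22.8 / (6.65 + 22.8) ≈ 5.1484 days.
Remaining = 1350 × (1/2)^(19.1/5.1484) = 1350 × (1/2)^3.7099 ≈ 103.17 MBq.

103 MBq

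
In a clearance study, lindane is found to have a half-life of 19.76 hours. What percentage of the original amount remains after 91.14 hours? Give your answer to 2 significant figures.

n = 91.14/19.76 ≈ 4.6123 half-lives.
Fraction remaining = (1/2)^4.6123 ≈ 0.040883, i.e. 4.0883%.

4.1%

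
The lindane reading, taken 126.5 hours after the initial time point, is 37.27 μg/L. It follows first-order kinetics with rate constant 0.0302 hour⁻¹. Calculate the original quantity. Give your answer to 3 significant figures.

t½ = ln 2 / λ = 0.69315 / 0.0302 ≈ 22.952 hours.
Number of half-lives elapsed: n = 126.5/22.952 ≈ 5.5115.
A₀ = A × 2^n = 37.27 × 2^5.5115 = 37.27 × 45.618 ≈ 1700.2 μg/L.

1700 μg/L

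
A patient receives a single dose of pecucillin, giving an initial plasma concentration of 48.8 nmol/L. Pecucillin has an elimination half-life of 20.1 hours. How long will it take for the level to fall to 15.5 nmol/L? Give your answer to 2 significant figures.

Fraction remaining = 15.5/48.8 ≈ 0.31762.
n = log₂(48.8/15.5) = ln(3.1484)/ln 2 ≈ 1.6546 half-lives.
t = n × t½ = 1.6546 × 20.1 ≈ 33.258 hours.

33 hours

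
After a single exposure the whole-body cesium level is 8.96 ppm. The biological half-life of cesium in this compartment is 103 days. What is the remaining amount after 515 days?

Elapsed time is 5 half-lives (515/103).
Each half-life halves the amount: 8.96 × (1/2)^5 = 8.96/32 = 0.28 ppm.

0.28 ppm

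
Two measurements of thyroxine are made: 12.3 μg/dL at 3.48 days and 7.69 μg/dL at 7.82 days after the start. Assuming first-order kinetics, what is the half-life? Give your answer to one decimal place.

6.4 days

Over Δt = 7.82 − 3.48 = 4.34 days, the level fell by a factor of 12.3/7.69 ≈ 1.5995.
n = log₂(1.5995) ≈ 0.6776 half-lives, so t½ = 4.34/0.6776 ≈ 6.4049 days.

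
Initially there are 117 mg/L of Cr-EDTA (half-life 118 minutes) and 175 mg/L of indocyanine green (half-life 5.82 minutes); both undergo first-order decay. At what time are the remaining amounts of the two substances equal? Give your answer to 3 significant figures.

Set 117·(1/2)^(t/118) = 175·(1/2)^(t/5.82).
Taking log₂: log₂(117/175) = t·(1/118 − 1/5.82).
log₂(0.66857) = -0.58085; 1/118 − 1/5.82 = -0.16335.
t = -0.58085 / -0.16335 ≈ 3.5559 minutes.

3.56 minutes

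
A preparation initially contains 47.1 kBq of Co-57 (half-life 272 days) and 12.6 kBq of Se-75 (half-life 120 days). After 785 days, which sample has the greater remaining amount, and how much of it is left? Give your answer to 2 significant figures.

Co-57, 6.4 kBq

Co-57: 47.1 × (1/2)^2.886 ≈ 6.3715 kBq.
Se-75: 12.6 × (1/2)^6.5417 ≈ 0.13525 kBq.
Co-57 has more remaining, at ≈ 6.3715 kBq.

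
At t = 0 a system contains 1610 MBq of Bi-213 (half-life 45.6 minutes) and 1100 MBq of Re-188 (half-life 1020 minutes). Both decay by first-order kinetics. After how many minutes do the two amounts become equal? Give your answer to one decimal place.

26.2 minutes

Set 1610·(1/2)^(t/45.6) = 1100·(1/2)^(t/1020).
Taking log₂: log₂(1610/1100) = t·(1/45.6 − 1/1020).
log₂(1.4636) = 0.54956; 1/45.6 − 1/1020 = 0.020949.
t = 0.54956 / 0.020949 ≈ 26.233 minutes.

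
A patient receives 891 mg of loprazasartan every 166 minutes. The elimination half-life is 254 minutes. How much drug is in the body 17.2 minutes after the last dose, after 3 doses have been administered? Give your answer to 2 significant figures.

The 3 doses were given 349.2, 183.2, 17.2 minutes ago.
Total = 891·(1/2)^(349.2/254) + 891·(1/2)^(183.2/254) + 891·(1/2)^(17.2/254)
      = 343.57 + 540.45 + 850.14 ≈ 1734.2 mg.

1700 mg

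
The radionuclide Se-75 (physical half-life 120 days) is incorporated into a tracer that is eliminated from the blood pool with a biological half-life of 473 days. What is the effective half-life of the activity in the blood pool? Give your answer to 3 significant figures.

1/t_eff = 1/t_phys + 1/t_biol = 1/120 + 1/473 = 0.010447 per day.
t_eff = 120 × 473 / (120 + 473) ≈ 95.717 days.

95.7 days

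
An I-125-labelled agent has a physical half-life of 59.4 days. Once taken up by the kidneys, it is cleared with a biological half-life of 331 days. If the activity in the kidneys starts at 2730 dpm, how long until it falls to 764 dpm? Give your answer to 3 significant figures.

1/t_eff = 1/t_phys + 1/t_biol = 1/59.4 + 1/331 = 0.019856 per day.
t_eff = 59.4 × 331 / (59.4 + 331) ≈ 50.362 days.
n = log₂(2730/764) ≈ 1.8373; t = 1.8373 × 50.362 ≈ 92.528 days.

92.5 days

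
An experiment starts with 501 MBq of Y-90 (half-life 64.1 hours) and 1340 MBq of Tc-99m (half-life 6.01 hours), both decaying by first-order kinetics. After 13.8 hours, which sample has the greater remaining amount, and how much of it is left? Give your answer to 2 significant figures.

Y-90: 501 × (1/2)^0.21529 ≈ 431.55 MBq.
Tc-99m: 1340 × (1/2)^2.2962 ≈ 272.83 MBq.
Y-90 has more remaining, at ≈ 431.55 MBq.

Y-90, 430 MBq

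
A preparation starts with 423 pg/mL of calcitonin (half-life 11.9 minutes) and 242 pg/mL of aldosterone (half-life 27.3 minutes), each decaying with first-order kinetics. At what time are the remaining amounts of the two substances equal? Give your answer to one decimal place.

17.0 minutes

Set 423·(1/2)^(t/11.9) = 242·(1/2)^(t/27.3).
Taking log₂: log₂(423/242) = t·(1/11.9 − 1/27.3).
log₂(1.7479) = 0.80565; 1/11.9 − 1/27.3 = 0.047404.
t = 0.80565 / 0.047404 ≈ 16.996 minutes.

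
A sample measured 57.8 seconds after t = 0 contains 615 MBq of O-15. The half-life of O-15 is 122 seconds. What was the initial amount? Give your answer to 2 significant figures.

850 MBq

Number of half-lives elapsed: n = 57.8/122 ≈ 0.47377.
A₀ = A × 2^n = 615 × 2^0.47377 = 615 × 1.3887 ≈ 854.07 MBq.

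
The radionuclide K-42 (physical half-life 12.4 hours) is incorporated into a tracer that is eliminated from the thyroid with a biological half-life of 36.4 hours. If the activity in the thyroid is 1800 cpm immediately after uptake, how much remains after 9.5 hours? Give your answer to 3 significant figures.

1/t_eff = 1/t_phys + 1/t_biol = 1/12.4 + 1/36.4 = 0.10812 per hour.
t_eff = 12.4 × 36.4 / (12.4 + 36.4) ≈ 9.2492 hours.
Remaining = 1800 × (1/2)^(9.5/9.2492) = 1800 × (1/2)^1.0271 ≈ 883.24 cpm.

883 cpm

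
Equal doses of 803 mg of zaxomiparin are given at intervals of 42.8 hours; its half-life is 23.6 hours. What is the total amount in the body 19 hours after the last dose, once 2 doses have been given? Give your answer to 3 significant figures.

The 2 doses were given 61.8, 19 hours ago.
Total = 803·(1/2)^(61.8/23.6) + 803·(1/2)^(19/23.6)
      = 130.75 + 459.58 ≈ 590.32 mg.

590 mg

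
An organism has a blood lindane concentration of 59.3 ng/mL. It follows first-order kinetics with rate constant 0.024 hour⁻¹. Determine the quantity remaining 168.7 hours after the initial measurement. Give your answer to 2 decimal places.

1.03 ng/mL

t½ = ln 2 / λ = 0.69315 / 0.024 ≈ 28.881 hours.
Number of half-lives: n = 168.7/28.881 ≈ 5.8412.
Remaining = 59.3 × (1/2)^5.8412 = 59.3 × 0.017443 ≈ 1.0344 ng/mL.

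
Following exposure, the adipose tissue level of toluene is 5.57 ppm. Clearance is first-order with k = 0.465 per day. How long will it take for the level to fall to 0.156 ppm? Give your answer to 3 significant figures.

7.69 days

t½ = ln 2 / k = 0.69315 / 0.465 ≈ 1.4906 days.
Fraction remaining = 0.156/5.57 ≈ 0.028007.
n = log₂(5.57/0.156) = ln(35.705)/ln 2 ≈ 5.1581 half-lives.
t = n × t½ = 5.1581 × 1.4906 ≈ 7.6888 days.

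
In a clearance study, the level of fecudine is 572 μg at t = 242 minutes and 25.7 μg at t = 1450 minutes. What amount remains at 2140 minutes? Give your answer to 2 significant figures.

Over Δt = 1450 − 242 = 1208 minutes, the level fell by a factor of 572/25.7 ≈ 22.257.
n = log₂(22.257) ≈ 4.4762 half-lives, so t½ = 1208/4.4762 ≈ 269.87 minutes.
From t = 1450 to t = 2140: 25.7 × (1/2)^((2140−1450)/269.87) ≈ 4.3679 μg.

4.4 μg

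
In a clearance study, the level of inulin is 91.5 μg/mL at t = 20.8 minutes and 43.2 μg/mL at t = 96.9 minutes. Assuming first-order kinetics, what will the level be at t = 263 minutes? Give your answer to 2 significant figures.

8.4 μg/mL

Over Δt = 96.9 − 20.8 = 76.1 minutes, the level fell by a factor of 91.5/43.2 ≈ 2.1181.
n = log₂(2.1181) ≈ 1.0827 half-lives, so t½ = 76.1/1.0827 ≈ 70.285 minutes.
From t = 96.9 to t = 263: 43.2 × (1/2)^((263−96.9)/70.285) ≈ 8.3961 μg/mL.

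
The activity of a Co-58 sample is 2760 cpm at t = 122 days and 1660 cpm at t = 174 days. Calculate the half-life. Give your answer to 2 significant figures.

71 days

Over Δt = 174 − 122 = 52 days, the level fell by a factor of 2760/1660 ≈ 1.6627.
n = log₂(1.6627) ≈ 0.73349 half-lives, so t½ = 52/0.73349 ≈ 70.894 days.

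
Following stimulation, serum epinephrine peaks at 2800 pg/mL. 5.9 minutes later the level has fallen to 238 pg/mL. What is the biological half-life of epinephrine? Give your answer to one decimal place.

1.7 minutes

A/A₀ = 238/2800 ≈ 0.085.
n = log₂(11.765) ≈ 3.5564 half-lives elapsed in 5.9 minutes.
t½ = 5.9/3.5564 ≈ 1.659 minutes.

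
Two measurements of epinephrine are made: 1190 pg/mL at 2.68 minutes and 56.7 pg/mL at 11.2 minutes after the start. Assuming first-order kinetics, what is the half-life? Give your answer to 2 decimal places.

1.94 minutes

Over Δt = 11.2 − 2.68 = 8.52 minutes, the level fell by a factor of 1190/56.7 ≈ 20.988.
n = log₂(20.988) ≈ 4.3915 half-lives, so t½ = 8.52/4.3915 ≈ 1.9401 minutes.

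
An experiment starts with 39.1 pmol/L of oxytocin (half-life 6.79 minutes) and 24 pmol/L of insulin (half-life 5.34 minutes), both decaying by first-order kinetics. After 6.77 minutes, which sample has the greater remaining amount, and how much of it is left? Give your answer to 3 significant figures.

oxytocin: 39.1 × (1/2)^0.99705 ≈ 19.59 pmol/L.
insulin: 24 × (1/2)^1.2678 ≈ 9.9671 pmol/L.
Oxytocin has more remaining, at ≈ 19.59 pmol/L.

oxytocin, 19.6 pmol/L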